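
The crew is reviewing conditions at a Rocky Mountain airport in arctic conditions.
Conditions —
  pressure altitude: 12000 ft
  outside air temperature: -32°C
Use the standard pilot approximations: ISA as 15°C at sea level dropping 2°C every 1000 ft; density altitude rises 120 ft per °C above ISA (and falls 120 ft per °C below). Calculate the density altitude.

ISA temperature at 12000 ft = 15 − 2 × (12000/1000) = -9°C.
ISA deviation = -32 − (-9) = -23°C.
Density altitude = 12000 + 120 × (-23) = 12000 + (-2760) = 9240 ft.

9240 ft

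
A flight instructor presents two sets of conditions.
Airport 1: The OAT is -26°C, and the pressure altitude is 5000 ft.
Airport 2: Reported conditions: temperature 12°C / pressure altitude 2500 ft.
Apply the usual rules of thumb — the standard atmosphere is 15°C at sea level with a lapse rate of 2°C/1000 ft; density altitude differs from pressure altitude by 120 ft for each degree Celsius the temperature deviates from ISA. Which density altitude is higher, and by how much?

Airport 2 by 1460 ft

Airport 1: ISA temp = 5°C, deviation -31°C, DA = 5000 + 120 × (-31) = 1280 ft.
Airport 2: ISA temp = 10°C, deviation +2°C, DA = 2500 + 120 × 2 = 2740 ft.
Airport 2 is higher by 2740 − 1280 = 1460 ft.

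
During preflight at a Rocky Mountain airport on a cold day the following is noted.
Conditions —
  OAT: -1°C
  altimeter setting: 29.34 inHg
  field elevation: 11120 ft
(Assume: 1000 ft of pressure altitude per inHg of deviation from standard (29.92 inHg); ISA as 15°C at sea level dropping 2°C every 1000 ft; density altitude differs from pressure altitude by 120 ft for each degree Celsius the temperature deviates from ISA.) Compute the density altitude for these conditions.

Pressure altitude = 11120 + (29.92 − 29.34) × 1000 = 11120 + (+580) = 11700 ft.
ISA temperature at 11700 ft = 15 − 2 × (11700/1000) = -8.4°C.
ISA deviation = -1 − (-8.4) = +7.4°C.
Density altitude = 11700 + 120 × (7.4) = 12588 ft.

12588 ft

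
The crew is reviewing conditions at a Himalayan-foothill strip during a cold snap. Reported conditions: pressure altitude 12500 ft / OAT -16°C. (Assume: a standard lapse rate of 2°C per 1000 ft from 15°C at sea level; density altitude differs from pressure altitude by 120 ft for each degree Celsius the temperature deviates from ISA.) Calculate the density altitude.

11780 ft

ISA temperature at 12500 ft = 15 − 2 × (12500/1000) = -10°C.
ISA deviation = -16 − (-10) = -6°C.
Density altitude = 12500 + 120 × (-6) = 12500 + (-720) = 11780 ft.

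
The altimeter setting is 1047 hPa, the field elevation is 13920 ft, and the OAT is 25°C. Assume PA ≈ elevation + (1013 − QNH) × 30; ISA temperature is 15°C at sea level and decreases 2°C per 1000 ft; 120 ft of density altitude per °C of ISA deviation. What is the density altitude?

17196 ft

Pressure altitude = 13920 + (1013 − 1047) × 30 = 13920 + (-1020) = 12900 ft.
ISA temperature at 12900 ft = 15 − 2 × (12900/1000) = -10.8°C.
ISA deviation = 25 − (-10.8) = +35.8°C.
Density altitude = 12900 + 120 × (35.8) = 17196 ft.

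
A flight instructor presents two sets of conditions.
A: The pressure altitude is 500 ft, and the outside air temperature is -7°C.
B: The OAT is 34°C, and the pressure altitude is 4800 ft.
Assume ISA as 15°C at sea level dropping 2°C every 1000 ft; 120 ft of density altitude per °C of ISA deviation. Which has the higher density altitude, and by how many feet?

B by 10252 ft

A: ISA temp = 14°C, deviation -21°C, DA = 500 + 120 × (-21) = -2020 ft.
B: ISA temp = 5.4°C, deviation +28.6°C, DA = 4800 + 120 × 28.6 = 8232 ft.
B is higher by 8232 − (-2020) = 10252 ft.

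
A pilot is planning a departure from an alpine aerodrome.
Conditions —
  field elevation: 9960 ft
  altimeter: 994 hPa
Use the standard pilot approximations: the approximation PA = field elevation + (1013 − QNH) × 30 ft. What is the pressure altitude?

10530 ft

Pressure correction = (1013 − 994) × 30 = +570 ft.
Pressure altitude = 9960 + (+570) = 10530 ft.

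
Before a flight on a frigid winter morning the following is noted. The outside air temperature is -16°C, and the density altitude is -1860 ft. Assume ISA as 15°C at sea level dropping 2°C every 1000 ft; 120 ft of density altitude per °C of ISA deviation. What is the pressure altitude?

DA = PA + 120 × (OAT − (15 − 2·PA/1000)) = PA + 120·OAT − 1800 + 0.24·PA = 1.24·PA + 120·OAT − 1800.
So 1.24·PA = -1860 − 120 × (-16) + 1800 = 1860.
PA = 1860 / 1.24 = 1500 ft.

1500 ft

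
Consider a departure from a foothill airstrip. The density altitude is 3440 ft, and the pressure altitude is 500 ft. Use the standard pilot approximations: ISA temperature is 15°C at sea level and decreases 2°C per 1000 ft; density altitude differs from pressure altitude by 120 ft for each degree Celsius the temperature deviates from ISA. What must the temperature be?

38.5°C

Density altitude − pressure altitude = 3440 − 500 = +2940 ft.
At 120 ft/°C that is an ISA deviation of 2940/120 = +24.5°C.
ISA temperature at 500 ft = 15 − 2 × (500/1000) = 14°C.
OAT = ISA + deviation = 14 + (+24.5) = 38.5°C.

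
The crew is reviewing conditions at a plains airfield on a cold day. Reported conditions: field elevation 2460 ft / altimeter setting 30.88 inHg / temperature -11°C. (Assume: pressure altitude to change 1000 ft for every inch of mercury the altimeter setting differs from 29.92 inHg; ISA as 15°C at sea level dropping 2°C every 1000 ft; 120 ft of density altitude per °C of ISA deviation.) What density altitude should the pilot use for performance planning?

-1260 ft

Pressure altitude = 2460 + (29.92 − 30.88) × 1000 = 2460 + (-960) = 1500 ft.
ISA temperature at 1500 ft = 15 − 2 × (1500/1000) = 12°C.
ISA deviation = -11 − 12 = -23°C.
Density altitude = 1500 + 120 × (-23) = -1260 ft.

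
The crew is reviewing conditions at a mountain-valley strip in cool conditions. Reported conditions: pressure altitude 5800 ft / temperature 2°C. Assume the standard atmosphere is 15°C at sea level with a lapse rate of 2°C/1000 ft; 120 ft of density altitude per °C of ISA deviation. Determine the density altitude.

ISA temperature at 5800 ft = 15 − 2 × (5800/1000) = 3.4°C.
ISA deviation = 2 − 3.4 = -1.4°C.
Density altitude = 5800 + 120 × (-1.4) = 5800 + (-168) = 5632 ft.

5632 ft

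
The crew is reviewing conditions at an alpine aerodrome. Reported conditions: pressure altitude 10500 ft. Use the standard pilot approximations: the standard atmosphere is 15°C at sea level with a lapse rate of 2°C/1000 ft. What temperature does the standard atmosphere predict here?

-6°C

ISA temperature = 15 − 2 × (10500/1000) = 15 − 21 = -6°C.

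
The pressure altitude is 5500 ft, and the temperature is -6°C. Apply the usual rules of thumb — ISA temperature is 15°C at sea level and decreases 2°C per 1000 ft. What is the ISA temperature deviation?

ISA-10°C

ISA temperature at 5500 ft = 15 − 2 × (5500/1000) = 4°C.
Deviation = OAT − ISA = -6 − 4 = -10°C.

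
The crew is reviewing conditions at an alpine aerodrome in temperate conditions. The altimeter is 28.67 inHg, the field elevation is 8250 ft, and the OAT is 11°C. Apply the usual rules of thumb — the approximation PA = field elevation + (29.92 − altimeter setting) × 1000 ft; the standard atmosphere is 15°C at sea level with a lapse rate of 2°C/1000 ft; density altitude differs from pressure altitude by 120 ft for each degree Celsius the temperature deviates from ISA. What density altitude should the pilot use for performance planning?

Pressure altitude = 8250 + (29.92 − 28.67) × 1000 = 8250 + (+1250) = 9500 ft.
ISA temperature at 9500 ft = 15 − 2 × (9500/1000) = -4°C.
ISA deviation = 11 − (-4) = +15°C.
Density altitude = 9500 + 120 × (15) = 11300 ft.

11300 ft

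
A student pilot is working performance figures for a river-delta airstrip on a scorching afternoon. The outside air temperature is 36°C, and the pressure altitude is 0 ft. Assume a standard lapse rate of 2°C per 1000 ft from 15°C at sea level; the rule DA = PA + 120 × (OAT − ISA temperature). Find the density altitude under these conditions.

ISA temperature at 0 ft = 15 − 2 × (0/1000) = 15°C.
ISA deviation = 36 − 15 = +21°C.
Density altitude = 0 + 120 × (21) = 0 + (+2520) = 2520 ft.

2520 ft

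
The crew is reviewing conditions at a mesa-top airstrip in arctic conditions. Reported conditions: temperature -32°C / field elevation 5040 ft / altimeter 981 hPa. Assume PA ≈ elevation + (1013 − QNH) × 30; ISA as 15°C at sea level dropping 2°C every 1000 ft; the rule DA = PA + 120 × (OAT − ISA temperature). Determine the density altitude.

Pressure altitude = 5040 + (1013 − 981) × 30 = 5040 + (+960) = 6000 ft.
ISA temperature at 6000 ft = 15 − 2 × (6000/1000) = 3°C.
ISA deviation = -32 − 3 = -35°C.
Density altitude = 6000 + 120 × (-35) = 1800 ft.

1800 ft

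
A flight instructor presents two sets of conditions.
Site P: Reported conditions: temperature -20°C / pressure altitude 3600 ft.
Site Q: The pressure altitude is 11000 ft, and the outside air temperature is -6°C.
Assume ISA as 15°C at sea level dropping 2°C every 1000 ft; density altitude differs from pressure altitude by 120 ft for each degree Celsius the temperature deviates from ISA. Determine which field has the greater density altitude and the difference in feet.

Site P: ISA temp = 7.8°C, deviation -27.8°C, DA = 3600 + 120 × (-27.8) = 264 ft.
Site Q: ISA temp = -7°C, deviation +1°C, DA = 11000 + 120 × 1 = 11120 ft.
Site Q is higher by 11120 − 264 = 10856 ft.

Site Q by 10856 ft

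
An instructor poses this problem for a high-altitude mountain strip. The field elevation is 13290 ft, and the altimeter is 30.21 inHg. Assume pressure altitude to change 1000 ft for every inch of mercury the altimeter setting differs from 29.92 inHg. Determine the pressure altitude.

Pressure correction = (29.92 − 30.21) × 1000 = -290 ft.
Pressure altitude = 13290 + (-290) = 13000 ft.

13000 ft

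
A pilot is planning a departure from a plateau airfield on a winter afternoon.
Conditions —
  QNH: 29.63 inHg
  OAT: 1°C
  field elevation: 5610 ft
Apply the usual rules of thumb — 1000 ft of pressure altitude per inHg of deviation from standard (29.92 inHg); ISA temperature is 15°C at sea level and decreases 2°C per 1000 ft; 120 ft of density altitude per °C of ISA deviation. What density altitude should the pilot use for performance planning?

5636 ft

Pressure altitude = 5610 + (29.92 − 29.63) × 1000 = 5610 + (+290) = 5900 ft.
ISA temperature at 5900 ft = 15 − 2 × (5900/1000) = 3.2°C.
ISA deviation = 1 − 3.2 = -2.2°C.
Density altitude = 5900 + 120 × (-2.2) = 5636 ft.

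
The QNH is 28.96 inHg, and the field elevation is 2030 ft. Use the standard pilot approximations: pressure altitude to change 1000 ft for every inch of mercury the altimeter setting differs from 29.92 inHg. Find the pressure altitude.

Pressure correction = (29.92 − 28.96) × 1000 = +960 ft.
Pressure altitude = 2030 + (+960) = 2990 ft.

2990 ft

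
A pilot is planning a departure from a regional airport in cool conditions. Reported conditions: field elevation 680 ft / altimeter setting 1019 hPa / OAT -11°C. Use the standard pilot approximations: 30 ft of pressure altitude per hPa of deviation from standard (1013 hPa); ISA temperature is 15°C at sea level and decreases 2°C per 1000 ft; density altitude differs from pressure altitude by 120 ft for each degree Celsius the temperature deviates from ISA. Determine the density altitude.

Pressure altitude = 680 + (1013 − 1019) × 30 = 680 + (-180) = 500 ft.
ISA temperature at 500 ft = 15 − 2 × (500/1000) = 14°C.
ISA deviation = -11 − 14 = -25°C.
Density altitude = 500 + 120 × (-25) = -2500 ft.

-2500 ft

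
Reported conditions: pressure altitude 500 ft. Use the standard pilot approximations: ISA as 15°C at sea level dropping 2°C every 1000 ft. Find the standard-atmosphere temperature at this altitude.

ISA temperature = 15 − 2 × (500/1000) = 15 − 1 = 14°C.

14°C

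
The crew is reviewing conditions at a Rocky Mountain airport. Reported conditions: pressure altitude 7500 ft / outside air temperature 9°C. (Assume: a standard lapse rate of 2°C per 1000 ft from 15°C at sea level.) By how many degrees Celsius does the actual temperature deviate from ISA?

ISA+9°C

ISA temperature at 7500 ft = 15 − 2 × (7500/1000) = 0°C.
Deviation = OAT − ISA = 9 − 0 = +9°C.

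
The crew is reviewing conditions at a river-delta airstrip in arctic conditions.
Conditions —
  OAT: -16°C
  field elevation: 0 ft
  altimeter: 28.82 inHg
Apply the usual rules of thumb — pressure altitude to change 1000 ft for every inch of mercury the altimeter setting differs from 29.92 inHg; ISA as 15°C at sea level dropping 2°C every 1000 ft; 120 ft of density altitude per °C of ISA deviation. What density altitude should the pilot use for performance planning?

-2356 ft

Pressure altitude = 0 + (29.92 − 28.82) × 1000 = 0 + (+1100) = 1100 ft.
ISA temperature at 1100 ft = 15 − 2 × (1100/1000) = 12.8°C.
ISA deviation = -16 − 12.8 = -28.8°C.
Density altitude = 1100 + 120 × (-28.8) = -2356 ft.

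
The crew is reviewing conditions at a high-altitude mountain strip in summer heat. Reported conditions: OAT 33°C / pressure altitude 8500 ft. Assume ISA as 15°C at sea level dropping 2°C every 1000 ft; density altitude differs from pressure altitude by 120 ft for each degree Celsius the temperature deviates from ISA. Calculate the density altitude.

ISA temperature at 8500 ft = 15 − 2 × (8500/1000) = -2°C.
ISA deviation = 33 − (-2) = +35°C.
Density altitude = 8500 + 120 × (35) = 8500 + (+4200) = 12700 ft.

12700 ft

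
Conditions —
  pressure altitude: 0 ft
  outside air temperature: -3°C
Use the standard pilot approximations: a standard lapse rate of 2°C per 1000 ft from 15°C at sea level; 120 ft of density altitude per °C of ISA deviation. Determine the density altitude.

-2160 ft

ISA temperature at 0 ft = 15 − 2 × (0/1000) = 15°C.
ISA deviation = -3 − 15 = -18°C.
Density altitude = 0 + 120 × (-18) = 0 + (-2160) = -2160 ft.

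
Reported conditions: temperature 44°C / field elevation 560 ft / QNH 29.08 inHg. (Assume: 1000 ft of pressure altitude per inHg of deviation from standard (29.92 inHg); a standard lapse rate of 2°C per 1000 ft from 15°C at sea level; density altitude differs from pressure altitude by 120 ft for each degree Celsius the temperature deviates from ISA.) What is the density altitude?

Pressure altitude = 560 + (29.92 − 29.08) × 1000 = 560 + (+840) = 1400 ft.
ISA temperature at 1400 ft = 15 − 2 × (1400/1000) = 12.2°C.
ISA deviation = 44 − 12.2 = +31.8°C.
Density altitude = 1400 + 120 × (31.8) = 5216 ft.

5216 ft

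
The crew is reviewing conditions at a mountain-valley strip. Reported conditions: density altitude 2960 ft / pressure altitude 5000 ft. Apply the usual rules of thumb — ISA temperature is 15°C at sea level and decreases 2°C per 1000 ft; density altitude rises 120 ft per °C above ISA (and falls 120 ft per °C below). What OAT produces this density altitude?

-12°C

Density altitude − pressure altitude = 2960 − 5000 = -2040 ft.
At 120 ft/°C that is an ISA deviation of -2040/120 = -17°C.
ISA temperature at 5000 ft = 15 − 2 × (5000/1000) = 5°C.
OAT = ISA + deviation = 5 + (-17) = -12°C.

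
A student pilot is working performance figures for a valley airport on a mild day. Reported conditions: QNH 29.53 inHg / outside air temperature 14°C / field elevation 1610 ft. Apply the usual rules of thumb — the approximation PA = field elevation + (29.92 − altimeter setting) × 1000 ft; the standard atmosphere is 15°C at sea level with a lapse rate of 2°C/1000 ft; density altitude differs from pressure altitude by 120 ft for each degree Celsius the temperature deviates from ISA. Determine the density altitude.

Pressure altitude = 1610 + (29.92 − 29.53) × 1000 = 1610 + (+390) = 2000 ft.
ISA temperature at 2000 ft = 15 − 2 × (2000/1000) = 11°C.
ISA deviation = 14 − 11 = +3°C.
Density altitude = 2000 + 120 × (3) = 2360 ft.

2360 ft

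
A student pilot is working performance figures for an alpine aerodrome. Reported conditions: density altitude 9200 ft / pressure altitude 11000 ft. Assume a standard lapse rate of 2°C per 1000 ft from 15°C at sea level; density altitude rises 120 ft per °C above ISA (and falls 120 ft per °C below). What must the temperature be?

Density altitude − pressure altitude = 9200 − 11000 = -1800 ft.
At 120 ft/°C that is an ISA deviation of -1800/120 = -15°C.
ISA temperature at 11000 ft = 15 − 2 × (11000/1000) = -7°C.
OAT = ISA + deviation = -7 + (-15) = -22°C.

-22°C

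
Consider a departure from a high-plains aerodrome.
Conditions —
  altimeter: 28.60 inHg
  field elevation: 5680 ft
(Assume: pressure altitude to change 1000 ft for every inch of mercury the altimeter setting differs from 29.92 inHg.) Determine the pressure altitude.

7000 ft

Pressure correction = (29.92 − 28.60) × 1000 = +1320 ft.
Pressure altitude = 5680 + (+1320) = 7000 ft.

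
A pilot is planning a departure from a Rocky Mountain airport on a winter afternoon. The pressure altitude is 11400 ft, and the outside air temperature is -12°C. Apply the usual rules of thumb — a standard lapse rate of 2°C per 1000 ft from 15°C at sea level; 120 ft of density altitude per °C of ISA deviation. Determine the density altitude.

10896 ft

ISA temperature at 11400 ft = 15 − 2 × (11400/1000) = -7.8°C.
ISA deviation = -12 − (-7.8) = -4.2°C.
Density altitude = 11400 + 120 × (-4.2) = 11400 + (-504) = 10896 ft.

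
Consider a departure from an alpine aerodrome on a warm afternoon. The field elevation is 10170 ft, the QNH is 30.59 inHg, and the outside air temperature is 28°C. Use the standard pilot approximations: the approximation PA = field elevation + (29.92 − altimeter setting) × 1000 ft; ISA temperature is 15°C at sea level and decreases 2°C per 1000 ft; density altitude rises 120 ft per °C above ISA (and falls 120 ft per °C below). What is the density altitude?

13340 ft

Pressure altitude = 10170 + (29.92 − 30.59) × 1000 = 10170 + (-670) = 9500 ft.
ISA temperature at 9500 ft = 15 − 2 × (9500/1000) = -4°C.
ISA deviation = 28 − (-4) = +32°C.
Density altitude = 9500 + 120 × (32) = 13340 ft.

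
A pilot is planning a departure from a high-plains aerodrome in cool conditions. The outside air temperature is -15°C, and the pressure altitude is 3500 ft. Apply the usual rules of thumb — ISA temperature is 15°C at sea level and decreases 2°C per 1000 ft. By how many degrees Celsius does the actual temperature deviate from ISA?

ISA temperature at 3500 ft = 15 − 2 × (3500/1000) = 8°C.
Deviation = OAT − ISA = -15 − 8 = -23°C.

ISA-23°C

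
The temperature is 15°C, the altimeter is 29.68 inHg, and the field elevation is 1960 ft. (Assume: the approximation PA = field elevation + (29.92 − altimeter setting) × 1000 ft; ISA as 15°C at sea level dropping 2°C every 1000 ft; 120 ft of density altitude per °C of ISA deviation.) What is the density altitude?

Pressure altitude = 1960 + (29.92 − 29.68) × 1000 = 1960 + (+240) = 2200 ft.
ISA temperature at 2200 ft = 15 − 2 × (2200/1000) = 10.6°C.
ISA deviation = 15 − 10.6 = +4.4°C.
Density altitude = 2200 + 120 × (4.4) = 2728 ft.

2728 ft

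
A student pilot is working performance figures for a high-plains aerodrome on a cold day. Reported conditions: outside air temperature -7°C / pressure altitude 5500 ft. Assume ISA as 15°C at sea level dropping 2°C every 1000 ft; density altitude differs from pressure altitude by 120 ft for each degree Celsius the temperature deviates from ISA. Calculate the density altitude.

4180 ft

ISA temperature at 5500 ft = 15 − 2 × (5500/1000) = 4°C.
ISA deviation = -7 − 4 = -11°C.
Density altitude = 5500 + 120 × (-11) = 5500 + (-1320) = 4180 ft.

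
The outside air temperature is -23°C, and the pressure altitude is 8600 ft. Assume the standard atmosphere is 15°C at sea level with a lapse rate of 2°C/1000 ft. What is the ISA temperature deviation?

ISA temperature at 8600 ft = 15 − 2 × (8600/1000) = -2.2°C.
Deviation = OAT − ISA = -23 − (-2.2) = -20.8°C.

ISA-20.8°C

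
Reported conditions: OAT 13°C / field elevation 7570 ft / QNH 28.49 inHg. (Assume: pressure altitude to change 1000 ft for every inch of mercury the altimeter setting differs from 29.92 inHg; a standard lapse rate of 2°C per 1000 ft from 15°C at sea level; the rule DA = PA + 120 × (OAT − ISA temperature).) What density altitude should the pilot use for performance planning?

10920 ft

Pressure altitude = 7570 + (29.92 − 28.49) × 1000 = 7570 + (+1430) = 9000 ft.
ISA temperature at 9000 ft = 15 − 2 × (9000/1000) = -3°C.
ISA deviation = 13 − (-3) = +16°C.
Density altitude = 9000 + 120 × (16) = 10920 ft.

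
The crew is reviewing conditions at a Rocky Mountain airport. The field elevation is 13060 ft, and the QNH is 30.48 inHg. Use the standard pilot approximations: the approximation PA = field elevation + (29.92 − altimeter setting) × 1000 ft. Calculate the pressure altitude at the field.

12500 ft

Pressure correction = (29.92 − 30.48) × 1000 = -560 ft.
Pressure altitude = 13060 + (-560) = 12500 ft.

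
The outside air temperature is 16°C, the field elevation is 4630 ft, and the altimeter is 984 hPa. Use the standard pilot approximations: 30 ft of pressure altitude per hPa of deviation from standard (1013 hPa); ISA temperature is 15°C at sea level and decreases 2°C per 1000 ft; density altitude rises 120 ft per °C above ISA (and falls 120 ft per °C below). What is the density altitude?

6940 ft

Pressure altitude = 4630 + (1013 − 984) × 30 = 4630 + (+870) = 5500 ft.
ISA temperature at 5500 ft = 15 − 2 × (5500/1000) = 4°C.
ISA deviation = 16 − 4 = +12°C.
Density altitude = 5500 + 120 × (12) = 6940 ft.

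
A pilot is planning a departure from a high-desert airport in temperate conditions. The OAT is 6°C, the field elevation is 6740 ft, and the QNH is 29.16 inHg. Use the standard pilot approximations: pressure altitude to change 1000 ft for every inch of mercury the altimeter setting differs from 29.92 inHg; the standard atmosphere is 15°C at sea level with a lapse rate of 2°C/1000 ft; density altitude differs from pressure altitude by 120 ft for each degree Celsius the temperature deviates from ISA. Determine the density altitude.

8220 ft

Pressure altitude = 6740 + (29.92 − 29.16) × 1000 = 6740 + (+760) = 7500 ft.
ISA temperature at 7500 ft = 15 − 2 × (7500/1000) = 0°C.
ISA deviation = 6 − 0 = +6°C.
Density altitude = 7500 + 120 × (6) = 8220 ft.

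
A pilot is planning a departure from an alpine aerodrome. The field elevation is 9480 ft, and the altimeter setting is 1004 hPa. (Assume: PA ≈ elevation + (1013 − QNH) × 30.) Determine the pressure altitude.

Pressure correction = (1013 − 1004) × 30 = +270 ft.
Pressure altitude = 9480 + (+270) = 9750 ft.

9750 ft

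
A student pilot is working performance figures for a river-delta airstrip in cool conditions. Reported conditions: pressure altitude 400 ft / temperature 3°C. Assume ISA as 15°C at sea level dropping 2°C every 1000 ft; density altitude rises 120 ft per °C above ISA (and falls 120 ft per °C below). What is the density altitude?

ISA temperature at 400 ft = 15 − 2 × (400/1000) = 14.2°C.
ISA deviation = 3 − 14.2 = -11.2°C.
Density altitude = 400 + 120 × (-11.2) = 400 + (-1344) = -944 ft.

-944 ft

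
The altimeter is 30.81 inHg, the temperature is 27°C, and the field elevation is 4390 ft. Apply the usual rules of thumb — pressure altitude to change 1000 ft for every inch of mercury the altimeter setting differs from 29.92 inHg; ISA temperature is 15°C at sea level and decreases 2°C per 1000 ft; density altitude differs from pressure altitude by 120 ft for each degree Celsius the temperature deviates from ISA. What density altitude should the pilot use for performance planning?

Pressure altitude = 4390 + (29.92 − 30.81) × 1000 = 4390 + (-890) = 3500 ft.
ISA temperature at 3500 ft = 15 − 2 × (3500/1000) = 8°C.
ISA deviation = 27 − 8 = +19°C.
Density altitude = 3500 + 120 × (19) = 5780 ft.

5780 ft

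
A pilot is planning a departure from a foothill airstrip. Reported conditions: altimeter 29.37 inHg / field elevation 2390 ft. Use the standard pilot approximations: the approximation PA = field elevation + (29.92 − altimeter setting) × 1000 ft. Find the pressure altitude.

Pressure correction = (29.92 − 29.37) × 1000 = +550 ft.
Pressure altitude = 2390 + (+550) = 2940 ft.

2940 ft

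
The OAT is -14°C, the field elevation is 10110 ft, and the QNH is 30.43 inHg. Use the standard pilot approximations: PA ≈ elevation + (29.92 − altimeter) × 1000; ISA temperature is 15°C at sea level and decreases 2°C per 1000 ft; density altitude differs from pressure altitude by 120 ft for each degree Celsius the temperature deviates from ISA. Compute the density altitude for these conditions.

8424 ft

Pressure altitude = 10110 + (29.92 − 30.43) × 1000 = 10110 + (-510) = 9600 ft.
ISA temperature at 9600 ft = 15 − 2 × (9600/1000) = -4.2°C.
ISA deviation = -14 − (-4.2) = -9.8°C.
Density altitude = 9600 + 120 × (-9.8) = 8424 ft.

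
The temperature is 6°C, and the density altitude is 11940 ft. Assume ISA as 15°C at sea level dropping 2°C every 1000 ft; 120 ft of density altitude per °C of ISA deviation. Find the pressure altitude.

DA = PA + 120 × (OAT − (15 − 2·PA/1000)) = PA + 120·OAT − 1800 + 0.24·PA = 1.24·PA + 120·OAT − 1800.
So 1.24·PA = 11940 − 120 × 6 + 1800 = 13020.
PA = 13020 / 1.24 = 10500 ft.

10500 ft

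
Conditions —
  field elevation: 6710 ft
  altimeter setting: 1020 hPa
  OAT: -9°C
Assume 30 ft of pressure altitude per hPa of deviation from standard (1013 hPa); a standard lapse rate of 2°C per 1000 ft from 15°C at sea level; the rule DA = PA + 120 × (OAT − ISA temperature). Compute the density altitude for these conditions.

5180 ft

Pressure altitude = 6710 + (1013 − 1020) × 30 = 6710 + (-210) = 6500 ft.
ISA temperature at 6500 ft = 15 − 2 × (6500/1000) = 2°C.
ISA deviation = -9 − 2 = -11°C.
Density altitude = 6500 + 120 × (-11) = 5180 ft.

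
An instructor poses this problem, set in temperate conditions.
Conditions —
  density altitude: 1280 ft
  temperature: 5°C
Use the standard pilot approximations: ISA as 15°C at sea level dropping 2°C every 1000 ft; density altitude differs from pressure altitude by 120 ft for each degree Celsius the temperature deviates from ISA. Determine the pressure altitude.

DA = PA + 120 × (OAT − (15 − 2·PA/1000)) = PA + 120·OAT − 1800 + 0.24·PA = 1.24·PA + 120·OAT − 1800.
So 1.24·PA = 1280 − 120 × 5 + 1800 = 2480.
PA = 2480 / 1.24 = 2000 ft.

2000 ft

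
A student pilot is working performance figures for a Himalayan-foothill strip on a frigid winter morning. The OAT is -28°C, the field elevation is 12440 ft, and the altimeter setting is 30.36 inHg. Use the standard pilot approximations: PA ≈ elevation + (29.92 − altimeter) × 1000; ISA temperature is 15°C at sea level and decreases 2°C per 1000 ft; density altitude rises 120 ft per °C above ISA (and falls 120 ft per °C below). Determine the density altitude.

9720 ft

Pressure altitude = 12440 + (29.92 − 30.36) × 1000 = 12440 + (-440) = 12000 ft.
ISA temperature at 12000 ft = 15 − 2 × (12000/1000) = -9°C.
ISA deviation = -28 − (-9) = -19°C.
Density altitude = 12000 + 120 × (-19) = 9720 ft.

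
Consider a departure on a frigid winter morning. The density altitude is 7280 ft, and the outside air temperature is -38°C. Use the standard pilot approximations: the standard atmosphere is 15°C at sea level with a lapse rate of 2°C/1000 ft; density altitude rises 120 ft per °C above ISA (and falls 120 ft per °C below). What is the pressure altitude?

11000 ft

DA = PA + 120 × (OAT − (15 − 2·PA/1000)) = PA + 120·OAT − 1800 + 0.24·PA = 1.24·PA + 120·OAT − 1800.
So 1.24·PA = 7280 − 120 × (-38) + 1800 = 13640.
PA = 13640 / 1.24 = 11000 ft.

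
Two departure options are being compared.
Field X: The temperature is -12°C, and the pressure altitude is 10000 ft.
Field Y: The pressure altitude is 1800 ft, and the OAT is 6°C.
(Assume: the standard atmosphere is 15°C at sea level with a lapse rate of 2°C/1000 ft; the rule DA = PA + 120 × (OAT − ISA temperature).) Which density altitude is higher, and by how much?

Field X: ISA temp = -5°C, deviation -7°C, DA = 10000 + 120 × (-7) = 9160 ft.
Field Y: ISA temp = 11.4°C, deviation -5.4°C, DA = 1800 + 120 × (-5.4) = 1152 ft.
Field X is higher by 9160 − 1152 = 8008 ft.

Field X by 8008 ft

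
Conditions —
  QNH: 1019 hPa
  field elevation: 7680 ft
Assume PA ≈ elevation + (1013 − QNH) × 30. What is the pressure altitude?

7500 ft

Pressure correction = (1013 − 1019) × 30 = -180 ft.
Pressure altitude = 7680 + (-180) = 7500 ft.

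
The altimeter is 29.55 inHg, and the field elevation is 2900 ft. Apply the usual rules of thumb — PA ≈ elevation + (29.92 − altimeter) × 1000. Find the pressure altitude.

Pressure correction = (29.92 − 29.55) × 1000 = +370 ft.
Pressure altitude = 2900 + (+370) = 3270 ft.

3270 ft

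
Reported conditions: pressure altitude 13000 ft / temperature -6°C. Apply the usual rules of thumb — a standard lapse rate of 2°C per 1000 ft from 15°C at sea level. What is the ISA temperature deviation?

ISA temperature at 13000 ft = 15 − 2 × (13000/1000) = -11°C.
Deviation = OAT − ISA = -6 − (-11) = +5°C.

ISA+5°C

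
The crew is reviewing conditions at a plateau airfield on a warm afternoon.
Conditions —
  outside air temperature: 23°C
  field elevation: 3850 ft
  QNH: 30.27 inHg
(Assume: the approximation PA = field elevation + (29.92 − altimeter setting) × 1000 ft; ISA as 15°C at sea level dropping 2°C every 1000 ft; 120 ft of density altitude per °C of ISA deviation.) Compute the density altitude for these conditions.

Pressure altitude = 3850 + (29.92 − 30.27) × 1000 = 3850 + (-350) = 3500 ft.
ISA temperature at 3500 ft = 15 − 2 × (3500/1000) = 8°C.
ISA deviation = 23 − 8 = +15°C.
Density altitude = 3500 + 120 × (15) = 5300 ft.

5300 ft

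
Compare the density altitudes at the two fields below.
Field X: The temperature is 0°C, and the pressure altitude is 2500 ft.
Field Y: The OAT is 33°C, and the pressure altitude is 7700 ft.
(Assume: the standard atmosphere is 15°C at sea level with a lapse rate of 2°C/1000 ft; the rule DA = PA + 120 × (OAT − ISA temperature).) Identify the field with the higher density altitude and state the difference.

Field Y by 10408 ft

Field X: ISA temp = 10°C, deviation -10°C, DA = 2500 + 120 × (-10) = 1300 ft.
Field Y: ISA temp = -0.4°C, deviation +33.4°C, DA = 7700 + 120 × 33.4 = 11708 ft.
Field Y is higher by 11708 − 1300 = 10408 ft.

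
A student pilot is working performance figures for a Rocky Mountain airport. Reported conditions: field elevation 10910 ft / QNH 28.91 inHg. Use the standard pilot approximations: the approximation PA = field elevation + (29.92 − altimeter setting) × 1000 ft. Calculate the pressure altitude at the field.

Pressure correction = (29.92 − 28.91) × 1000 = +1010 ft.
Pressure altitude = 10910 + (+1010) = 11920 ft.

11920 ft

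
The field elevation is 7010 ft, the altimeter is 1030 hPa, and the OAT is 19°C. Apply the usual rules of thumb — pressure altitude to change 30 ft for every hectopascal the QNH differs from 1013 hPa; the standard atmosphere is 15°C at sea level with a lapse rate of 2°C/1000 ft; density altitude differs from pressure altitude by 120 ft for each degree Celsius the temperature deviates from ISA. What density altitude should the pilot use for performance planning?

8540 ft

Pressure altitude = 7010 + (1013 − 1030) × 30 = 7010 + (-510) = 6500 ft.
ISA temperature at 6500 ft = 15 − 2 × (6500/1000) = 2°C.
ISA deviation = 19 − 2 = +17°C.
Density altitude = 6500 + 120 × (17) = 8540 ft.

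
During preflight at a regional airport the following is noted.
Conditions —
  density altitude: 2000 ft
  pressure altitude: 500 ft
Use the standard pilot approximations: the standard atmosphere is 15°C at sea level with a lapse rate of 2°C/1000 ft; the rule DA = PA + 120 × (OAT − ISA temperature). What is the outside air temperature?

26.5°C

Density altitude − pressure altitude = 2000 − 500 = +1500 ft.
At 120 ft/°C that is an ISA deviation of 1500/120 = +12.5°C.
ISA temperature at 500 ft = 15 − 2 × (500/1000) = 14°C.
OAT = ISA + deviation = 14 + (+12.5) = 26.5°C.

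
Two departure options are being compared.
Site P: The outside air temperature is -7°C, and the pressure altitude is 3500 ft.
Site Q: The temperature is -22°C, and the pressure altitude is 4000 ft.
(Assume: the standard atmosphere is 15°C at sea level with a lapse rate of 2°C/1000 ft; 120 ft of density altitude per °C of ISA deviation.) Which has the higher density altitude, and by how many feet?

Site P: ISA temp = 8°C, deviation -15°C, DA = 3500 + 120 × (-15) = 1700 ft.
Site Q: ISA temp = 7°C, deviation -29°C, DA = 4000 + 120 × (-29) = 520 ft.
Site P is higher by 1700 − 520 = 1180 ft.

Site P by 1180 ft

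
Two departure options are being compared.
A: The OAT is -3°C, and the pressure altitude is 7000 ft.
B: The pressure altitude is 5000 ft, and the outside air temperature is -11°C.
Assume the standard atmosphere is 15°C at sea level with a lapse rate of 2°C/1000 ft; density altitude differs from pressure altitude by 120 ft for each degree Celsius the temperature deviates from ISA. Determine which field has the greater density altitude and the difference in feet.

A: ISA temp = 1°C, deviation -4°C, DA = 7000 + 120 × (-4) = 6520 ft.
B: ISA temp = 5°C, deviation -16°C, DA = 5000 + 120 × (-16) = 3080 ft.
A is higher by 6520 − 3080 = 3440 ft.

A by 3440 ft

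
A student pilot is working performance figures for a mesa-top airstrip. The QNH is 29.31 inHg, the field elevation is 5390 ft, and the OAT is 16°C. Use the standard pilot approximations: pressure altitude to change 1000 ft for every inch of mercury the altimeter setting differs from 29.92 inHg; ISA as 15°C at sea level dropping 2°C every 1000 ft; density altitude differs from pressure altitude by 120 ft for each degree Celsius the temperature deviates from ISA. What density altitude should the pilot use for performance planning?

Pressure altitude = 5390 + (29.92 − 29.31) × 1000 = 5390 + (+610) = 6000 ft.
ISA temperature at 6000 ft = 15 − 2 × (6000/1000) = 3°C.
ISA deviation = 16 − 3 = +13°C.
Density altitude = 6000 + 120 × (13) = 7560 ft.

7560 ft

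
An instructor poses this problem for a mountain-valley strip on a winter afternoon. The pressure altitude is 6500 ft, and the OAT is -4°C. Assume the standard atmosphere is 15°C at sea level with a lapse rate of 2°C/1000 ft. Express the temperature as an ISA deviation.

ISA-6°C

ISA temperature at 6500 ft = 15 − 2 × (6500/1000) = 2°C.
Deviation = OAT − ISA = -4 − 2 = -6°C.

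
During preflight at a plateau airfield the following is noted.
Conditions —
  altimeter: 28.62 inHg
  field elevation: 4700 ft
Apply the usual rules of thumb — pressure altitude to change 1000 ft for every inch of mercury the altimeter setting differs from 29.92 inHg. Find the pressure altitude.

Pressure correction = (29.92 − 28.62) × 1000 = +1300 ft.
Pressure altitude = 4700 + (+1300) = 6000 ft.

6000 ft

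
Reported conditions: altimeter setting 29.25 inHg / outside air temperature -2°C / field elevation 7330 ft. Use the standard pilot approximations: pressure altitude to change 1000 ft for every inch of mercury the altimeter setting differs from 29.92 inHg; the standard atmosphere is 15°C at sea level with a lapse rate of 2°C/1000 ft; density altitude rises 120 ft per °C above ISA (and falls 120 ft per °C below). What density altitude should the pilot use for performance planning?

Pressure altitude = 7330 + (29.92 − 29.25) × 1000 = 7330 + (+670) = 8000 ft.
ISA temperature at 8000 ft = 15 − 2 × (8000/1000) = -1°C.
ISA deviation = -2 − (-1) = -1°C.
Density altitude = 8000 + 120 × (-1) = 7880 ft.

7880 ft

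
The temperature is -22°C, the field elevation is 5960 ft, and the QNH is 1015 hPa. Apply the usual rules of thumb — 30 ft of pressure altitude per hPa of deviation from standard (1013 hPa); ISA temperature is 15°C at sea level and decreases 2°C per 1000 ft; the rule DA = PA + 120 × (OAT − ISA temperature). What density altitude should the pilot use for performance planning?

2876 ft

Pressure altitude = 5960 + (1013 − 1015) × 30 = 5960 + (-60) = 5900 ft.
ISA temperature at 5900 ft = 15 − 2 × (5900/1000) = 3.2°C.
ISA deviation = -22 − 3.2 = -25.2°C.
Density altitude = 5900 + 120 × (-25.2) = 2876 ft.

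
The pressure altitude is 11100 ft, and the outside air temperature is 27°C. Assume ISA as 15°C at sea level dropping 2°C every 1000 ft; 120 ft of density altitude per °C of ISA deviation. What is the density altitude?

ISA temperature at 11100 ft = 15 − 2 × (11100/1000) = -7.2°C.
ISA deviation = 27 − (-7.2) = +34.2°C.
Density altitude = 11100 + 120 × (34.2) = 11100 + (+4104) = 15204 ft.

15204 ft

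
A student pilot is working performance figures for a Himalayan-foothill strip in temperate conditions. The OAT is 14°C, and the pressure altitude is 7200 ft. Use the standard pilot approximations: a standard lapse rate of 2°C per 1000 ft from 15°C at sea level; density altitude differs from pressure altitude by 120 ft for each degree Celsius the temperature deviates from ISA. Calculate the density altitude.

8808 ft

ISA temperature at 7200 ft = 15 − 2 × (7200/1000) = 0.6°C.
ISA deviation = 14 − 0.6 = +13.4°C.
Density altitude = 7200 + 120 × (13.4) = 7200 + (+1608) = 8808 ft.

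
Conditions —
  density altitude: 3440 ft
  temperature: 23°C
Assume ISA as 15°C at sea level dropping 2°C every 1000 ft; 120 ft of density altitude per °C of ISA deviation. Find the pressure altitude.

2000 ft

DA = PA + 120 × (OAT − (15 − 2·PA/1000)) = PA + 120·OAT − 1800 + 0.24·PA = 1.24·PA + 120·OAT − 1800.
So 1.24·PA = 3440 − 120 × 23 + 1800 = 2480.
PA = 2480 / 1.24 = 2000 ft.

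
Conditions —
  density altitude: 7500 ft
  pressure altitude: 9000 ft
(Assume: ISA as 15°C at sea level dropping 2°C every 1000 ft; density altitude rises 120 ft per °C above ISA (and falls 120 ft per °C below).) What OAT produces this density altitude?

-15.5°C

Density altitude − pressure altitude = 7500 − 9000 = -1500 ft.
At 120 ft/°C that is an ISA deviation of -1500/120 = -12.5°C.
ISA temperature at 9000 ft = 15 − 2 × (9000/1000) = -3°C.
OAT = ISA + deviation = -3 + (-12.5) = -15.5°C.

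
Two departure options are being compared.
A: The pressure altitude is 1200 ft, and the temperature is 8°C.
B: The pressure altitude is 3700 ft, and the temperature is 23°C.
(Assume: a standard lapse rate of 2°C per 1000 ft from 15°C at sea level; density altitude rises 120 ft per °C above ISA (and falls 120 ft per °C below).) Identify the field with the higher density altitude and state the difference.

B by 4900 ft

A: ISA temp = 12.6°C, deviation -4.6°C, DA = 1200 + 120 × (-4.6) = 648 ft.
B: ISA temp = 7.6°C, deviation +15.4°C, DA = 3700 + 120 × 15.4 = 5548 ft.
B is higher by 5548 − 648 = 4900 ft.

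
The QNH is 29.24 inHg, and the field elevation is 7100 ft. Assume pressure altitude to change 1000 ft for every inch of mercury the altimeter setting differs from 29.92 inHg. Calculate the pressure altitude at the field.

7780 ft

Pressure correction = (29.92 − 29.24) × 1000 = +680 ft.
Pressure altitude = 7100 + (+680) = 7780 ft.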